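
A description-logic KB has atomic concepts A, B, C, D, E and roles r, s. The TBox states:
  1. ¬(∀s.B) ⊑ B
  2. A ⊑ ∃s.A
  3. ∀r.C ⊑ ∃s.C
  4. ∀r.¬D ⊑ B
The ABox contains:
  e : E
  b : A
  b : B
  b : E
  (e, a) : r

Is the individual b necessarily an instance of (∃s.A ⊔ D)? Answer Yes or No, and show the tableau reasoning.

1. b : (∃s.A ⊔ D)?  L(b) = {A, B, E} ∪ {(∀s.¬A ⊓ ¬D)}
   clash {A, ¬A} at an ∃-successor — b ∈ (∃s.A ⊔ D)
2. Hence b : (∃s.A ⊔ D): entailed.

Yes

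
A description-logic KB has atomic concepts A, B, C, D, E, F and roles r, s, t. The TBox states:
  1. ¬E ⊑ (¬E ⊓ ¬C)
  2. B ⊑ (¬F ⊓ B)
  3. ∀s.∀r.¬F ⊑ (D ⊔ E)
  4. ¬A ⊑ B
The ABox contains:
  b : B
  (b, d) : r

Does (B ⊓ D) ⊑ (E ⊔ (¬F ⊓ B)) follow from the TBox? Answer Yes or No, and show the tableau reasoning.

1. (B ⊓ D) ⊑ (E ⊔ (¬F ⊓ B))  ⇔  ((B ⊓ D) ⊓ (¬E ⊓ (F ⊔ ¬B))) unsat w.r.t. T
   all branches close; clash {B, ¬B} at x₀
2. Hence (B ⊓ D) ⊑ (E ⊔ (¬F ⊓ B)): entailed.

Yes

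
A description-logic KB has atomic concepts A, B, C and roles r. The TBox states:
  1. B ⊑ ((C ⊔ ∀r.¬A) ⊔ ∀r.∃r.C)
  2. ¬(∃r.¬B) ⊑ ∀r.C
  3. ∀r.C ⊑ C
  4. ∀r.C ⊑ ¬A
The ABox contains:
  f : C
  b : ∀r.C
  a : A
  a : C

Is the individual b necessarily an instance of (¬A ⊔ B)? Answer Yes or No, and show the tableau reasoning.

Yes

1. b : (¬A ⊔ B)?  L(b) = {∀r.C} ∪ {(A ⊓ ¬B)}
   clash {A, ¬A} at b — b ∈ (¬A ⊔ B)
2. Hence b : (¬A ⊔ B): entailed.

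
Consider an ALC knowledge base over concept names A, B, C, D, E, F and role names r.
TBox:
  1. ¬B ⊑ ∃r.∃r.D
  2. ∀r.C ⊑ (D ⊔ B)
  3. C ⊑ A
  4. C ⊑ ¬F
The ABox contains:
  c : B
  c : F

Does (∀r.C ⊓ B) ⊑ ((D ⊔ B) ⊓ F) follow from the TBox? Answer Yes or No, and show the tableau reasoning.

1. (∀r.C ⊓ B) ⊑ ((D ⊔ B) ⊓ F)  ⇔  ((∀r.C ⊓ B) ⊓ ((¬D ⊓ ¬B) ⊔ ¬F)) unsat w.r.t. T
   apply at x₀: ∀r.C⊑(D ⊔ B)
   open: L(x₀) ⊇ {B, ¬C, ¬F, ∀r.C}
2. Hence (∀r.C ⊓ B) ⊑ ((D ⊔ B) ⊓ F): not entailed.

No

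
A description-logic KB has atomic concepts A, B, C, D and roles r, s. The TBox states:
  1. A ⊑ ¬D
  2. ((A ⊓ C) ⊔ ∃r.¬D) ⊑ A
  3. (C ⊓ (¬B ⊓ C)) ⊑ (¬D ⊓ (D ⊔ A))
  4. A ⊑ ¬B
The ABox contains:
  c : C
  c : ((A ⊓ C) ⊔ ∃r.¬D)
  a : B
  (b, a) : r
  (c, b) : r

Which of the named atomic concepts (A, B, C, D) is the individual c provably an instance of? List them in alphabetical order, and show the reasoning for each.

1. c : A?  L(c) = {C, ((A ⊓ C) ⊔ ∃r.¬D)} ∪ {¬A}
   clash {A, ¬A} at c — c ∈ A
2. c : B?  L(c) = {C, ((A ⊓ C) ⊔ ∃r.¬D)} ∪ {¬B}
   apply at c: ((A ⊓ C) ⊔ ∃r.¬D)⊑A
   open: L(c) ⊇ {A, C, ¬B, ¬D} — c ∉ B possible
3. c : C?  L(c) = {C, ((A ⊓ C) ⊔ ∃r.¬D)} ∪ {¬C}
   clash {C, ¬C} at c — c ∈ C
4. c : D?  L(c) = {C, ((A ⊓ C) ⊔ ∃r.¬D)} ∪ {¬D}
   apply at c: ((A ⊓ C) ⊔ ∃r.¬D)⊑A
   open: L(c) ⊇ {A, C, ¬B, ¬D} — c ∉ D possible
5. Entailed for c: {A, C}

{A, C}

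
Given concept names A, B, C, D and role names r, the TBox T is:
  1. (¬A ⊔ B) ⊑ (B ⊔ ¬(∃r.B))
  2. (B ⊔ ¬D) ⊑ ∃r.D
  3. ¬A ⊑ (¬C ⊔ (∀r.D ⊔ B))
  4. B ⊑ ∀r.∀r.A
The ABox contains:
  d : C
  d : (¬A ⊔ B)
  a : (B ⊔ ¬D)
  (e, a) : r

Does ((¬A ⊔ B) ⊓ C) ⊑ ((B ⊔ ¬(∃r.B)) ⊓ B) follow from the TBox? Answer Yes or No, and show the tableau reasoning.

No

1. ((¬A ⊔ B) ⊓ C) ⊑ ((B ⊔ ¬(∃r.B)) ⊓ B)  ⇔  (((¬A ⊔ B) ⊓ C) ⊓ ((¬B ⊓ ∃r.B) ⊔ ¬B)) unsat w.r.t. T
   apply at x₀: (¬A ⊔ B)⊑(B ⊔ ¬(∃r.B))
   open: L(x₀) ⊇ {C, D, ¬A, ¬B, ∀r.D, …}
2. Hence ((¬A ⊔ B) ⊓ C) ⊑ ((B ⊔ ¬(∃r.B)) ⊓ B): not entailed.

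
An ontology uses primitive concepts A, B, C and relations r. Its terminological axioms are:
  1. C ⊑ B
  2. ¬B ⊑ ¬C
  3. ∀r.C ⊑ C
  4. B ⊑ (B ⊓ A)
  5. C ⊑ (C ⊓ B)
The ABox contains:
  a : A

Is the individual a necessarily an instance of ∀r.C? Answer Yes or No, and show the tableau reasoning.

No

1. a : ∀r.C?  L(a) = {A} ∪ {∃r.¬C}
   open: L(a) ⊇ {A, B, ¬C, ∃r.¬C} (+ ∃-successors) — a ∉ ∀r.C possible
2. Hence a : ∀r.C: not entailed.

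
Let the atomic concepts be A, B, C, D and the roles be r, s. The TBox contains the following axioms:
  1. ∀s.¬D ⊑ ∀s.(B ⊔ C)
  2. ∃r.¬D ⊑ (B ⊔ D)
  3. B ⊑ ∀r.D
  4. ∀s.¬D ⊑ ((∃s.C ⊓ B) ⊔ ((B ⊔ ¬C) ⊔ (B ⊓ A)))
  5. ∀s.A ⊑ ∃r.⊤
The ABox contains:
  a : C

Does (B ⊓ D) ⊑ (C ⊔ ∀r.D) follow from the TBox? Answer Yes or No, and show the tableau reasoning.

1. (B ⊓ D) ⊑ (C ⊔ ∀r.D)  ⇔  ((B ⊓ D) ⊓ (¬C ⊓ ∃r.¬D)) unsat w.r.t. T
   all branches close; clash {D, ¬D} at an ∃-successor
2. Hence (B ⊓ D) ⊑ (C ⊔ ∀r.D): entailed.

Yes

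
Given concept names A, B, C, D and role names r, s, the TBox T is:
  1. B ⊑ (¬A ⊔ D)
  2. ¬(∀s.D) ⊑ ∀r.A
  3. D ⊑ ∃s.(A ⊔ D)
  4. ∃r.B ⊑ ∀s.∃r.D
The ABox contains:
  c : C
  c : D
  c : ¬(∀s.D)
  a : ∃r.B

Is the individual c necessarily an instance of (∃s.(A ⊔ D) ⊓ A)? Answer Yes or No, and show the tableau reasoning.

1. c : (∃s.(A ⊔ D) ⊓ A)?  L(c) = {C, D, ¬(∀s.D)} ∪ {(∀s.(¬A ⊓ ¬D) ⊔ ¬A)}
   apply at c: ¬(∀s.D)⊑∀r.A; D⊑∃s.(A ⊔ D)
   open: L(c) ⊇ {C, D, ¬A, ¬B, ∀r.A, …} (+ ∃-successors) — c ∉ (∃s.(A ⊔ D) ⊓ A) possible
2. Hence c : (∃s.(A ⊔ D) ⊓ A): not entailed.

No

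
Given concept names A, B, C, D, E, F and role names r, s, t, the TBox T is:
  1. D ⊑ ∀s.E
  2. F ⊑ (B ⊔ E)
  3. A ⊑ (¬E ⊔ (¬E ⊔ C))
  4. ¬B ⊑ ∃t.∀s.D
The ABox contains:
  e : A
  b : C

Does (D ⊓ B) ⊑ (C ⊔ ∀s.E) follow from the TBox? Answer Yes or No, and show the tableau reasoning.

Yes

1. (D ⊓ B) ⊑ (C ⊔ ∀s.E)  ⇔  ((D ⊓ B) ⊓ (¬C ⊓ ∃s.¬E)) unsat w.r.t. T
   all branches close; clash {C, ¬C} at x₀
2. Hence (D ⊓ B) ⊑ (C ⊔ ∀s.E): entailed.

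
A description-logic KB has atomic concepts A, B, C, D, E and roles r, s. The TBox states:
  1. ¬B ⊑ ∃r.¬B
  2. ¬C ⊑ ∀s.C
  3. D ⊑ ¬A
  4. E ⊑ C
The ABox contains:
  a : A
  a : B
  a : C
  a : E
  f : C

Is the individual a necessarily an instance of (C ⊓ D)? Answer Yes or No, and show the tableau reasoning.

No

1. a : (C ⊓ D)?  L(a) = {A, B, C, E} ∪ {(¬C ⊔ ¬D)}
   open: L(a) ⊇ {A, B, C, E, ¬D} — a ∉ (C ⊓ D) possible
2. Hence a : (C ⊓ D): not entailed.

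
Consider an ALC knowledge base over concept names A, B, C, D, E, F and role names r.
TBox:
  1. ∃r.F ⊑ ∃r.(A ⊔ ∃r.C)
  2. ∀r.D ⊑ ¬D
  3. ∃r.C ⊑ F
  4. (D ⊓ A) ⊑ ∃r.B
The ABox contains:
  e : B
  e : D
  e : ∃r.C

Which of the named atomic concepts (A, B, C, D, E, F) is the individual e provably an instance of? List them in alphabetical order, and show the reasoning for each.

{B, D, F}

1. e : A?  L(e) = {B, D, ∃r.C} ∪ {¬A}
   apply at e: ∃r.C⊑F
   open: L(e) ⊇ {B, D, F, ¬A, ∀r.¬F, …} (+ ∃-successors) — e ∉ A possible
2. e : B?  L(e) = {B, D, ∃r.C} ∪ {¬B}
   clash {B, ¬B} at e — e ∈ B
3. e : C?  L(e) = {B, D, ∃r.C} ∪ {¬C}
   apply at e: ∃r.C⊑F
   open: L(e) ⊇ {B, D, F, ¬A, ¬C, …} (+ ∃-successors) — e ∉ C possible
4. e : D?  L(e) = {B, D, ∃r.C} ∪ {¬D}
   clash {D, ¬D} at e — e ∈ D
5. e : E?  L(e) = {B, D, ∃r.C} ∪ {¬E}
   apply at e: ∃r.C⊑F
   open: L(e) ⊇ {B, D, F, ¬A, ¬E, …} (+ ∃-successors) — e ∉ E possible
6. e : F?  L(e) = {B, D, ∃r.C} ∪ {¬F}
   clash {F, ¬F} at e — e ∈ F
7. Entailed for e: {B, D, F}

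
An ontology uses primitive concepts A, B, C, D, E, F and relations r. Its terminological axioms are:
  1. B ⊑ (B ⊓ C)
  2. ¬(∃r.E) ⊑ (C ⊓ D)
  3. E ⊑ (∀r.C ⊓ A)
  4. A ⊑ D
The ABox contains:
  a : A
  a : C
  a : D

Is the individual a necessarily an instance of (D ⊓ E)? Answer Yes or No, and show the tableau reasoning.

1. a : (D ⊓ E)?  L(a) = {A, C, D} ∪ {(¬D ⊔ ¬E)}
   open: L(a) ⊇ {A, C, D, ¬B, ¬E, …} (+ ∃-successors) — a ∉ (D ⊓ E) possible
2. Hence a : (D ⊓ E): not entailed.

No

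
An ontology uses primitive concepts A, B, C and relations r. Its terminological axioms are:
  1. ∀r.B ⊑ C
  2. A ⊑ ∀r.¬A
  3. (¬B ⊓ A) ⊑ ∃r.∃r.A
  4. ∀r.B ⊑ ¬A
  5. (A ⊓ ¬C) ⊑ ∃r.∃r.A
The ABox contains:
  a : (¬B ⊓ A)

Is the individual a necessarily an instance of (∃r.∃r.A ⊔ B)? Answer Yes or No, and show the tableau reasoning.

1. a : (∃r.∃r.A ⊔ B)?  L(a) = {(¬B ⊓ A)} ∪ {(∀r.∀r.¬A ⊓ ¬B)}
   clash {A, ¬A} at a — a ∈ (∃r.∃r.A ⊔ B)
2. Hence a : (∃r.∃r.A ⊔ B): entailed.

Yes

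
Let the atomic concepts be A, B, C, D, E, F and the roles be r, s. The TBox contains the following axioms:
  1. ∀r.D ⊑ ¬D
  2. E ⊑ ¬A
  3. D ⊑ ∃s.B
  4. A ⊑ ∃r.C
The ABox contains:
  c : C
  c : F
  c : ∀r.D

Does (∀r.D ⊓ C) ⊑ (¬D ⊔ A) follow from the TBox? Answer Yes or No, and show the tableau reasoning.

1. (∀r.D ⊓ C) ⊑ (¬D ⊔ A)  ⇔  ((∀r.D ⊓ C) ⊓ (D ⊓ ¬A)) unsat w.r.t. T
   all branches close; clash {D, ¬D} at x₀
2. Hence (∀r.D ⊓ C) ⊑ (¬D ⊔ A): entailed.

Yes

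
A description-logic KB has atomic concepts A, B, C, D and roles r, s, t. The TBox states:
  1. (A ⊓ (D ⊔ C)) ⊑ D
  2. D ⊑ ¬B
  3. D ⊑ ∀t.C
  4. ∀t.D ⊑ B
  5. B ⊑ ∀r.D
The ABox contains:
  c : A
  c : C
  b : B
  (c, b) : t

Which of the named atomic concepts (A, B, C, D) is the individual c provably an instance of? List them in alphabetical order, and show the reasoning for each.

1. c : A?  L(c) = {A, C} ∪ {¬A}
   clash {A, ¬A} at c — c ∈ A
2. c : B?  L(c) = {A, C} ∪ {¬B}
   open: L(c) ⊇ {A, C, D, ¬B, ∀t.C, …} (+ ∃-successors) — c ∉ B possible
3. c : C?  L(c) = {A, C} ∪ {¬C}
   clash {C, ¬C} at c — c ∈ C
4. c : D?  L(c) = {A, C} ∪ {¬D}
   clash {D, ¬D} at c — c ∈ D
5. Entailed for c: {A, C, D}

{A, C, D}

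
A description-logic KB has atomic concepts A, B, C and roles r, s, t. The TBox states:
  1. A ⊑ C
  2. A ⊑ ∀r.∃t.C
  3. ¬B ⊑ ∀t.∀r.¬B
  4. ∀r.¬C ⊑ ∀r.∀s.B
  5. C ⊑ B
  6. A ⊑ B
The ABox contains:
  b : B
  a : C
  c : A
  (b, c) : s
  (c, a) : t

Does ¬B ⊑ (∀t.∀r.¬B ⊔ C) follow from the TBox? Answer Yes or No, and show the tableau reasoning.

1. ¬B ⊑ (∀t.∀r.¬B ⊔ C)  ⇔  (¬B ⊓ (∃t.∃r.B ⊓ ¬C)) unsat w.r.t. T
   all branches close; clash {B, ¬B} at x₀
2. Hence ¬B ⊑ (∀t.∀r.¬B ⊔ C): entailed.

Yes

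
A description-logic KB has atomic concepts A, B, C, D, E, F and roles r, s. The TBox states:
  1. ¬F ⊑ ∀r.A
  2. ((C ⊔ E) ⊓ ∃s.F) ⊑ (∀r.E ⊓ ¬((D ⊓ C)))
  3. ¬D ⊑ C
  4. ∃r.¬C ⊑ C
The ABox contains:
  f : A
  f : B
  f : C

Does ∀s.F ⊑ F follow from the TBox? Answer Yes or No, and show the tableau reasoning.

1. ∀s.F ⊑ F  ⇔  (∀s.F ⊓ ¬F) unsat w.r.t. T
   apply at x₀: ¬F⊑∀r.A
   open: L(x₀) ⊇ {D, ¬C, ¬E, ¬F, ∀r.A, …}
2. Hence ∀s.F ⊑ F: not entailed.

No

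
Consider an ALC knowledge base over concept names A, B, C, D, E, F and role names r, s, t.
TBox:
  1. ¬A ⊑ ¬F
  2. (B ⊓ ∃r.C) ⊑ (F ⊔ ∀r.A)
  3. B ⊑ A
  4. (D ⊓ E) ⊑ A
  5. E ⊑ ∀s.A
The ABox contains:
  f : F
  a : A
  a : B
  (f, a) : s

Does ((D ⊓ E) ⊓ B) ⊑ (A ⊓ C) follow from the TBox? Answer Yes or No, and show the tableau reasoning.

1. ((D ⊓ E) ⊓ B) ⊑ (A ⊓ C)  ⇔  (((D ⊓ E) ⊓ B) ⊓ (¬A ⊔ ¬C)) unsat w.r.t. T
   apply at x₀: B⊑A; (D ⊓ E)⊑A; E⊑∀s.A
   open: L(x₀) ⊇ {A, B, D, E, ¬C, …}
2. Hence ((D ⊓ E) ⊓ B) ⊑ (A ⊓ C): not entailed.

No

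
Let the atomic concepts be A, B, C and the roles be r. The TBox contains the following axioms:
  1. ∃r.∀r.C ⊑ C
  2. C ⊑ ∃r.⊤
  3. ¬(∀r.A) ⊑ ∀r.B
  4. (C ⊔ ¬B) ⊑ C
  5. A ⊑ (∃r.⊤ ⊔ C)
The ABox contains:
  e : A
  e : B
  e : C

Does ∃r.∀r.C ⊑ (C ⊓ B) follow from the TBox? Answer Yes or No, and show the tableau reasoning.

No

1. ∃r.∀r.C ⊑ (C ⊓ B)  ⇔  (∃r.∀r.C ⊓ (¬C ⊔ ¬B)) unsat w.r.t. T
   apply at x₀: ∃r.∀r.C⊑C
   open: L(x₀) ⊇ {C, ¬A, ¬B, ∀r.A, ∃r.∀r.C, …} (+ ∃-successors)
2. Hence ∃r.∀r.C ⊑ (C ⊓ B): not entailed.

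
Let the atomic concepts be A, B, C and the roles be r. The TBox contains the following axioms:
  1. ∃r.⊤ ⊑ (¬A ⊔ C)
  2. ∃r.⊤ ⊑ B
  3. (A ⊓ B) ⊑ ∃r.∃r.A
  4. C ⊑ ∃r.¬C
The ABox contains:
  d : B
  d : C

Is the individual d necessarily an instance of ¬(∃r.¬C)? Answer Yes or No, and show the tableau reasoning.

1. d : ¬(∃r.¬C)?  L(d) = {B, C} ∪ {∃r.¬C}
   open: L(d) ⊇ {B, C, ¬A, ∃r.¬C} (+ ∃-successors) — d ∉ ¬(∃r.¬C) possible
2. Hence d : ¬(∃r.¬C): not entailed.

No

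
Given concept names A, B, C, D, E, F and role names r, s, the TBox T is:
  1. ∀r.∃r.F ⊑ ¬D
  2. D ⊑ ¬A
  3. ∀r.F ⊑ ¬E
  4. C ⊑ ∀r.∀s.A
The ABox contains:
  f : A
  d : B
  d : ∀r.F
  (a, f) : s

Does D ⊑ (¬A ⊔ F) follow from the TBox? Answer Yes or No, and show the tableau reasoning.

1. D ⊑ (¬A ⊔ F)  ⇔  (D ⊓ (A ⊓ ¬F)) unsat w.r.t. T
   all branches close; clash {A, ¬A} at x₀
2. Hence D ⊑ (¬A ⊔ F): entailed.

Yes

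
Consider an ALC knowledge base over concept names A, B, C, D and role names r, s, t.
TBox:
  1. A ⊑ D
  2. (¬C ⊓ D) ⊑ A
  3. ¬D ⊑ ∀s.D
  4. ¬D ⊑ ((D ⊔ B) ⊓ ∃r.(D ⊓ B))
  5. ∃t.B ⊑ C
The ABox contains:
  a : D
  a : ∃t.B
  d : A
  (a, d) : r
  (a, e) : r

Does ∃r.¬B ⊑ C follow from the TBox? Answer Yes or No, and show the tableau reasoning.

1. ∃r.¬B ⊑ C  ⇔  (∃r.¬B ⊓ ¬C) unsat w.r.t. T
   open: L(x₀) ⊇ {A, D, ¬C, ∀t.¬B, ∃r.¬B} (+ ∃-successors)
2. Hence ∃r.¬B ⊑ C: not entailed.

No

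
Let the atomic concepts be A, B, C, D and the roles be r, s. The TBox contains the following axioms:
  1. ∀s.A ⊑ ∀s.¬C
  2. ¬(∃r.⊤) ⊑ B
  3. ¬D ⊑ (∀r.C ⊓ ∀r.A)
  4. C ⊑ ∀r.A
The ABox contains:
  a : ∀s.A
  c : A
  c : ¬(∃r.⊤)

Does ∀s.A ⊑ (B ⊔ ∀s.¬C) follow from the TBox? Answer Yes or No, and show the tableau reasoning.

1. ∀s.A ⊑ (B ⊔ ∀s.¬C)  ⇔  (∀s.A ⊓ (¬B ⊓ ∃s.C)) unsat w.r.t. T
   all branches close; clash {B, ¬B} at x₀
2. Hence ∀s.A ⊑ (B ⊔ ∀s.¬C): entailed.

Yes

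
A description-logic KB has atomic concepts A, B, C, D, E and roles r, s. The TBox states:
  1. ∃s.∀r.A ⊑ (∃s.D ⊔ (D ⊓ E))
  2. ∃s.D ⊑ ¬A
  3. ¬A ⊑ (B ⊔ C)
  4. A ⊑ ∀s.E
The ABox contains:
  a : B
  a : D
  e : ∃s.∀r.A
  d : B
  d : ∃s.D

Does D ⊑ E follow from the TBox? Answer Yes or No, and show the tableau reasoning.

No

1. D ⊑ E  ⇔  (D ⊓ ¬E) unsat w.r.t. T
   open: L(x₀) ⊇ {A, D, ¬E, ∀s.E, ∀s.¬D, …}
2. Hence D ⊑ E: not entailed.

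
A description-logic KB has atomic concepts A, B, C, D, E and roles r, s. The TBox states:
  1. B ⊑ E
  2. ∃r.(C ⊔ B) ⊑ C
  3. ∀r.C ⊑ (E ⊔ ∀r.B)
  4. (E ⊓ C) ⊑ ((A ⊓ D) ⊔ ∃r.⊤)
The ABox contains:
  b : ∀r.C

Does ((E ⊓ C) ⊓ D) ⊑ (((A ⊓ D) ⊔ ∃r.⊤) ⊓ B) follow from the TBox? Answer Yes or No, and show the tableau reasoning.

No

1. ((E ⊓ C) ⊓ D) ⊑ (((A ⊓ D) ⊔ ∃r.⊤) ⊓ B)  ⇔  (((E ⊓ C) ⊓ D) ⊓ (((¬A ⊔ ¬D) ⊓ ∀r.⊥) ⊔ ¬B)) unsat w.r.t. T
   apply at x₀: (E ⊓ C)⊑((A ⊓ D) ⊔ ∃r.⊤)
   open: L(x₀) ⊇ {A, C, D, E, ¬B, …} (+ ∃-successors)
2. Hence ((E ⊓ C) ⊓ D) ⊑ (((A ⊓ D) ⊔ ∃r.⊤) ⊓ B): not entailed.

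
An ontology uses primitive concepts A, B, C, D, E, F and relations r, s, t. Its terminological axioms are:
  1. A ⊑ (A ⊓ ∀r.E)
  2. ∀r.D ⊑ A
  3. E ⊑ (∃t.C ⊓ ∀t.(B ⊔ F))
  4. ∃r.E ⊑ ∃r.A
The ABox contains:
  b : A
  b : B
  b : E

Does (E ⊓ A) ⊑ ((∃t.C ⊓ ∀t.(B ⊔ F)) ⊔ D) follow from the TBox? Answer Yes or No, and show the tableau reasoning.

Yes

1. (E ⊓ A) ⊑ ((∃t.C ⊓ ∀t.(B ⊔ F)) ⊔ D)  ⇔  ((E ⊓ A) ⊓ ((∀t.¬C ⊔ ∃t.(¬B ⊓ ¬F)) ⊓ ¬D)) unsat w.r.t. T
   all branches close; clash {F, ¬F} at an ∃-successor
2. Hence (E ⊓ A) ⊑ ((∃t.C ⊓ ∀t.(B ⊔ F)) ⊔ D): entailed.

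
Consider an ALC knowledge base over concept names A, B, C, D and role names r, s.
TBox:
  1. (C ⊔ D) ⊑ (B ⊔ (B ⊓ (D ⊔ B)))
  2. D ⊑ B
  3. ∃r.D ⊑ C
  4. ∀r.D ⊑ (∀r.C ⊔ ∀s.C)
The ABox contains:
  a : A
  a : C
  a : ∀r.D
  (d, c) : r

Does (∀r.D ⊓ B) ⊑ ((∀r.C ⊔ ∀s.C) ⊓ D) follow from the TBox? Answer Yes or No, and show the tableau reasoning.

No

1. (∀r.D ⊓ B) ⊑ ((∀r.C ⊔ ∀s.C) ⊓ D)  ⇔  ((∀r.D ⊓ B) ⊓ ((∃r.¬C ⊓ ∃s.¬C) ⊔ ¬D)) unsat w.r.t. T
   apply at x₀: ∀r.D⊑(∀r.C ⊔ ∀s.C)
   open: L(x₀) ⊇ {B, ¬C, ¬D, ∀r.C, ∀r.D, …}
2. Hence (∀r.D ⊓ B) ⊑ ((∀r.C ⊔ ∀s.C) ⊓ D): not entailed.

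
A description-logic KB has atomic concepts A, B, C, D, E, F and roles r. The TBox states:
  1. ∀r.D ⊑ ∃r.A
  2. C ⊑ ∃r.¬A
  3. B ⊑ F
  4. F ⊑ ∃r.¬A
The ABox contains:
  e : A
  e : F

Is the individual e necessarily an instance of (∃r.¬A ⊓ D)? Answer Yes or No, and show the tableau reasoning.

1. e : (∃r.¬A ⊓ D)?  L(e) = {A, F} ∪ {(∀r.A ⊔ ¬D)}
   apply at e: F⊑∃r.¬A
   open: L(e) ⊇ {A, F, ¬C, ¬D, ∃r.¬A, …} (+ ∃-successors) — e ∉ (∃r.¬A ⊓ D) possible
2. Hence e : (∃r.¬A ⊓ D): not entailed.

No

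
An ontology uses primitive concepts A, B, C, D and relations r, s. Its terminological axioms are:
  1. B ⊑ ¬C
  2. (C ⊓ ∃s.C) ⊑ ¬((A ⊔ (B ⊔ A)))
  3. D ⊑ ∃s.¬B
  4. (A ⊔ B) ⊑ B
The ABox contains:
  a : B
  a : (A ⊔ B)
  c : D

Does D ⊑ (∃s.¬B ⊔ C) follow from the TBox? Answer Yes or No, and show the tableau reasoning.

Yes

1. D ⊑ (∃s.¬B ⊔ C)  ⇔  (D ⊓ (∀s.B ⊓ ¬C)) unsat w.r.t. T
   all branches close; clash {B, ¬B} at x₀
2. Hence D ⊑ (∃s.¬B ⊔ C): entailed.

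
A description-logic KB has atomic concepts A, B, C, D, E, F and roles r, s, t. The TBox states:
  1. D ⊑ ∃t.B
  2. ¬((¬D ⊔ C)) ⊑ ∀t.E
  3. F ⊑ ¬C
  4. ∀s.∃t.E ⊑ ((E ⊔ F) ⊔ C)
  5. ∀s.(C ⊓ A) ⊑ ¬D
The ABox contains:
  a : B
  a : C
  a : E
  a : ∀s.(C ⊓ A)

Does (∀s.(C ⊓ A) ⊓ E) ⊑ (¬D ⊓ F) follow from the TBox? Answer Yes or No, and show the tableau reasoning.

No

1. (∀s.(C ⊓ A) ⊓ E) ⊑ (¬D ⊓ F)  ⇔  ((∀s.(C ⊓ A) ⊓ E) ⊓ (D ⊔ ¬F)) unsat w.r.t. T
   apply at x₀: ∀s.(C ⊓ A)⊑¬D
   open: L(x₀) ⊇ {E, ¬D, ¬F, ∀s.(C ⊓ A), ∃s.∀t.¬E} (+ ∃-successors)
2. Hence (∀s.(C ⊓ A) ⊓ E) ⊑ (¬D ⊓ F): not entailed.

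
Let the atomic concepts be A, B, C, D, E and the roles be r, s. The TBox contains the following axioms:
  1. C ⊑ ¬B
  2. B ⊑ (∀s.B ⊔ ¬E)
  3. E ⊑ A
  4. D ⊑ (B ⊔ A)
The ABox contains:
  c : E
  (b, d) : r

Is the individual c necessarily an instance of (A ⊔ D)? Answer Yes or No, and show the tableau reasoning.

1. c : (A ⊔ D)?  L(c) = {E} ∪ {(¬A ⊓ ¬D)}
   clash {A, ¬A} at c — c ∈ (A ⊔ D)
2. Hence c : (A ⊔ D): entailed.

Yes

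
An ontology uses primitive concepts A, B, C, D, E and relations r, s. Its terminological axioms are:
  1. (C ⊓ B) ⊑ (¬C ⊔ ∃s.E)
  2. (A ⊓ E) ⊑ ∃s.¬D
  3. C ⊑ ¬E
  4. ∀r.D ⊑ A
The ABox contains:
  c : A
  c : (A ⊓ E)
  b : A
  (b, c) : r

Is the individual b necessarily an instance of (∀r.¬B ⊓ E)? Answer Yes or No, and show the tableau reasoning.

1. b : (∀r.¬B ⊓ E)?  L(b) = {A} ∪ {(∃r.B ⊔ ¬E)}
   open: L(b) ⊇ {A, ¬C, ¬E, ∃r.B} (+ ∃-successors) — b ∉ (∀r.¬B ⊓ E) possible
2. Hence b : (∀r.¬B ⊓ E): not entailed.

No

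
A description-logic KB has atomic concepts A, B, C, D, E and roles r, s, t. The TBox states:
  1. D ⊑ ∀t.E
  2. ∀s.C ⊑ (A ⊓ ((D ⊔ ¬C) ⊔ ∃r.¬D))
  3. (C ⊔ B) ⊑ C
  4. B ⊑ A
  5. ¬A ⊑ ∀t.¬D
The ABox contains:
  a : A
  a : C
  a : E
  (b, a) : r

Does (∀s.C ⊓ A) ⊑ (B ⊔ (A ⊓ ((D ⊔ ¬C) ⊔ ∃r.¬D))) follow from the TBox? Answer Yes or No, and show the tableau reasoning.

Yes

1. (∀s.C ⊓ A) ⊑ (B ⊔ (A ⊓ ((D ⊔ ¬C) ⊔ ∃r.¬D)))  ⇔  ((∀s.C ⊓ A) ⊓ (¬B ⊓ (¬A ⊔ ((¬D ⊓ C) ⊓ ∀r.D)))) unsat w.r.t. T
   all branches close; clash {D, ¬D} at an ∃-successor
2. Hence (∀s.C ⊓ A) ⊑ (B ⊔ (A ⊓ ((D ⊔ ¬C) ⊔ ∃r.¬D))): entailed.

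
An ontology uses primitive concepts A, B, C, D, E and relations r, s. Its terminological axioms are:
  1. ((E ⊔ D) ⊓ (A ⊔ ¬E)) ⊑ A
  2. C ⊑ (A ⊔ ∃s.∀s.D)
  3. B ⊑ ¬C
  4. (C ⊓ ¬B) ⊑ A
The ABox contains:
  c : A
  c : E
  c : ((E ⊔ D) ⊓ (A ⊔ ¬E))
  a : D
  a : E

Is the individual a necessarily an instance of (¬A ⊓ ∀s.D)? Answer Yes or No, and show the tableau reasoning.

No

1. a : (¬A ⊓ ∀s.D)?  L(a) = {D, E} ∪ {(A ⊔ ∃s.¬D)}
   open: L(a) ⊇ {A, D, E, ¬B, ¬C} — a ∉ (¬A ⊓ ∀s.D) possible
2. Hence a : (¬A ⊓ ∀s.D): not entailed.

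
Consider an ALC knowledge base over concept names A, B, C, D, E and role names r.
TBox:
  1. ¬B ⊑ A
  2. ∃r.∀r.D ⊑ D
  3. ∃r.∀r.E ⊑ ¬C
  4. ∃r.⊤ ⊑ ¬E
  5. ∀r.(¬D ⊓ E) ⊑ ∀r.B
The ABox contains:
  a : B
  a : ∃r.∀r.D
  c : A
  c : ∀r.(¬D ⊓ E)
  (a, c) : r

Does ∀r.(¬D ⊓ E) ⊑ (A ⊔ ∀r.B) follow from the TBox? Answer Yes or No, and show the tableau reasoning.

1. ∀r.(¬D ⊓ E) ⊑ (A ⊔ ∀r.B)  ⇔  (∀r.(¬D ⊓ E) ⊓ (¬A ⊓ ∃r.¬B)) unsat w.r.t. T
   all branches close; clash {A, ¬A} at x₀
2. Hence ∀r.(¬D ⊓ E) ⊑ (A ⊔ ∀r.B): entailed.

Yes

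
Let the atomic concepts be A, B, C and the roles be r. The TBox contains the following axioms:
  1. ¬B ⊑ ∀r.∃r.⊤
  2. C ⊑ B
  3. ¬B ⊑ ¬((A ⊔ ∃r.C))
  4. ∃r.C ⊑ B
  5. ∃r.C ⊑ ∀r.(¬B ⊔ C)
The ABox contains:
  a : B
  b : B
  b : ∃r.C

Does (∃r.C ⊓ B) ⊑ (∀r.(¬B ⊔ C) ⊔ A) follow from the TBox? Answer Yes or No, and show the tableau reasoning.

Yes

1. (∃r.C ⊓ B) ⊑ (∀r.(¬B ⊔ C) ⊔ A)  ⇔  ((∃r.C ⊓ B) ⊓ (∃r.(B ⊓ ¬C) ⊓ ¬A)) unsat w.r.t. T
   all branches close; clash {C, ¬C} at an ∃-successor
2. Hence (∃r.C ⊓ B) ⊑ (∀r.(¬B ⊔ C) ⊔ A): entailed.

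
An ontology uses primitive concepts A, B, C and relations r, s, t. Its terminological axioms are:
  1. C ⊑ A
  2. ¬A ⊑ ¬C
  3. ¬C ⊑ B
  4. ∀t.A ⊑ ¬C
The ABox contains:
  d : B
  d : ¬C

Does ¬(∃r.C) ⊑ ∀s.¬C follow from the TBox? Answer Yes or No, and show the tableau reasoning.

1. ¬(∃r.C) ⊑ ∀s.¬C  ⇔  (∀r.¬C ⊓ ∃s.C) unsat w.r.t. T
   open: L(x₀) ⊇ {A, C, ∀r.¬C, ∃s.C, ∃t.¬A} (+ ∃-successors)
2. Hence ¬(∃r.C) ⊑ ∀s.¬C: not entailed.

No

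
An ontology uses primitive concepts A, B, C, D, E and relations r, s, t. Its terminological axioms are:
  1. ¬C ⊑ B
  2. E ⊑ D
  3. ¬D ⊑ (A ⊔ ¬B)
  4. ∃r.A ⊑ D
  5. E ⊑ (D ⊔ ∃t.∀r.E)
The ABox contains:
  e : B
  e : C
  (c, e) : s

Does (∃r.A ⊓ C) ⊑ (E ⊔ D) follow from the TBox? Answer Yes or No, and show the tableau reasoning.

1. (∃r.A ⊓ C) ⊑ (E ⊔ D)  ⇔  ((∃r.A ⊓ C) ⊓ (¬E ⊓ ¬D)) unsat w.r.t. T
   all branches close; clash {D, ¬D} at x₀
2. Hence (∃r.A ⊓ C) ⊑ (E ⊔ D): entailed.

Yes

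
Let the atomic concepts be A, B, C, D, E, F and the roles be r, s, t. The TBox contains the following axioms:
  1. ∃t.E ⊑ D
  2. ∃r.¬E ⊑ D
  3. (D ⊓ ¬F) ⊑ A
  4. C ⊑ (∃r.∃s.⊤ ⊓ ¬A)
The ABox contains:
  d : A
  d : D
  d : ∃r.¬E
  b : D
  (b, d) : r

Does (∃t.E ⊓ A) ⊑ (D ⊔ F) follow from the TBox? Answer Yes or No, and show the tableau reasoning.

Yes

1. (∃t.E ⊓ A) ⊑ (D ⊔ F)  ⇔  ((∃t.E ⊓ A) ⊓ (¬D ⊓ ¬F)) unsat w.r.t. T
   all branches close; clash {D, ¬D} at x₀
2. Hence (∃t.E ⊓ A) ⊑ (D ⊔ F): entailed.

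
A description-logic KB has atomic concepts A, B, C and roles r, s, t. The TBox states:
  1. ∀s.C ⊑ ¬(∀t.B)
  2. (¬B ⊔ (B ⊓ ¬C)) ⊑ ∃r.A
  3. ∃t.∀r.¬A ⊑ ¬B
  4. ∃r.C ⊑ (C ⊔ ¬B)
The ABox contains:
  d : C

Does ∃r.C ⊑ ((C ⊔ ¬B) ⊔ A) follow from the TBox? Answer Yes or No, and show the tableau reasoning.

Yes

1. ∃r.C ⊑ ((C ⊔ ¬B) ⊔ A)  ⇔  (∃r.C ⊓ ((¬C ⊓ B) ⊓ ¬A)) unsat w.r.t. T
   all branches close; clash {B, ¬B} at x₀
2. Hence ∃r.C ⊑ ((C ⊔ ¬B) ⊔ A): entailed.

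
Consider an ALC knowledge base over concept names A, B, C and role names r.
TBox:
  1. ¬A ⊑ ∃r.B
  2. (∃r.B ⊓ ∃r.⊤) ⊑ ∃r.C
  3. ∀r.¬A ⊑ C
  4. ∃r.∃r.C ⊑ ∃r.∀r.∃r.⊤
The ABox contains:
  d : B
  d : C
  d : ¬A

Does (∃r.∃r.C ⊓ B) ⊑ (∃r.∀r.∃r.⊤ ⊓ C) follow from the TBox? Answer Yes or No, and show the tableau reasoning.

1. (∃r.∃r.C ⊓ B) ⊑ (∃r.∀r.∃r.⊤ ⊓ C)  ⇔  ((∃r.∃r.C ⊓ B) ⊓ (∀r.∃r.∀r.⊥ ⊔ ¬C)) unsat w.r.t. T
   apply at x₀: ∃r.∃r.C⊑∃r.∀r.∃r.⊤
   open: L(x₀) ⊇ {A, B, ¬C, ∀r.¬B, ∃r.A, …} (+ ∃-successors)
2. Hence (∃r.∃r.C ⊓ B) ⊑ (∃r.∀r.∃r.⊤ ⊓ C): not entailed.

No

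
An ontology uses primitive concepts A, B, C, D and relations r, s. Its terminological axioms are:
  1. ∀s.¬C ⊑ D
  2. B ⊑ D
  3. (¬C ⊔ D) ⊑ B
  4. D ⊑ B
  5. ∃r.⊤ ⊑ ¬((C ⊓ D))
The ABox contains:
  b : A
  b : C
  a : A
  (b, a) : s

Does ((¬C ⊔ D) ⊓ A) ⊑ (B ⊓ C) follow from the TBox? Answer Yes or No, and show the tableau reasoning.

No

1. ((¬C ⊔ D) ⊓ A) ⊑ (B ⊓ C)  ⇔  (((¬C ⊔ D) ⊓ A) ⊓ (¬B ⊔ ¬C)) unsat w.r.t. T
   apply at x₀: (¬C ⊔ D)⊑B
   open: L(x₀) ⊇ {A, B, D, ¬C, ∀r.⊥}
2. Hence ((¬C ⊔ D) ⊓ A) ⊑ (B ⊓ C): not entailed.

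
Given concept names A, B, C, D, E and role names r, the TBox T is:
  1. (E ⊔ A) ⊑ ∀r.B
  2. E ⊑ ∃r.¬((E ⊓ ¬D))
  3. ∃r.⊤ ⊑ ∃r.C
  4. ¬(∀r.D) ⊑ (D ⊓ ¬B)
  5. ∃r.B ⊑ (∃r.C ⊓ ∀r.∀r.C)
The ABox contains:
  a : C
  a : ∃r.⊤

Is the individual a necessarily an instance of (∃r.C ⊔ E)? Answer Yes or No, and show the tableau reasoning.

Yes

1. a : (∃r.C ⊔ E)?  L(a) = {C, ∃r.⊤} ∪ {(∀r.¬C ⊓ ¬E)}
   clash {C, ¬C} at an ∃-successor — a ∈ (∃r.C ⊔ E)
2. Hence a : (∃r.C ⊔ E): entailed.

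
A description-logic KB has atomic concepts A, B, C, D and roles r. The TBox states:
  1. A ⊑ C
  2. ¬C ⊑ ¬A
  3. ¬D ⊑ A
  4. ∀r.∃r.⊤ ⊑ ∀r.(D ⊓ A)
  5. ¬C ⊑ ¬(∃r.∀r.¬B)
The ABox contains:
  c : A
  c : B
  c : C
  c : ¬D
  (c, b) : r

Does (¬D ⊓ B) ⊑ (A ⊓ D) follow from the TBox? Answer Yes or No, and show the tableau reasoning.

No

1. (¬D ⊓ B) ⊑ (A ⊓ D)  ⇔  ((¬D ⊓ B) ⊓ (¬A ⊔ ¬D)) unsat w.r.t. T
   apply at x₀: ¬D⊑A
   open: L(x₀) ⊇ {A, B, C, ¬D, ∃r.∀r.⊥} (+ ∃-successors)
2. Hence (¬D ⊓ B) ⊑ (A ⊓ D): not entailed.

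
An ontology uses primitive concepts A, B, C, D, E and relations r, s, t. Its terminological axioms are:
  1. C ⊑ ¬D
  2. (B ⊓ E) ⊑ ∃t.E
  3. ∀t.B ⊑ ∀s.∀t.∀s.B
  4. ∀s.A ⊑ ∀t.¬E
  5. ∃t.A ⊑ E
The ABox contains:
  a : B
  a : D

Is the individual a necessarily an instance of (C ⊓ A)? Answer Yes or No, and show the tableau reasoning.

1. a : (C ⊓ A)?  L(a) = {B, D} ∪ {(¬C ⊔ ¬A)}
   open: L(a) ⊇ {B, D, ¬C, ¬E, ∀t.¬A, …} (+ ∃-successors) — a ∉ (C ⊓ A) possible
2. Hence a : (C ⊓ A): not entailed.

No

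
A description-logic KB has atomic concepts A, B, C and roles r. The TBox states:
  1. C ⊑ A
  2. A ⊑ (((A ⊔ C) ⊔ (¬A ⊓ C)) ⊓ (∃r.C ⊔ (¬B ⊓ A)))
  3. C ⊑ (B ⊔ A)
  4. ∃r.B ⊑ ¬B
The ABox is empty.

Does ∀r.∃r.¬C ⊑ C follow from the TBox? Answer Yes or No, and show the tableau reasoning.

1. ∀r.∃r.¬C ⊑ C  ⇔  (∀r.∃r.¬C ⊓ ¬C) unsat w.r.t. T
   open: L(x₀) ⊇ {¬A, ¬C, ∀r.¬B, ∀r.∃r.¬C}
2. Hence ∀r.∃r.¬C ⊑ C: not entailed.

No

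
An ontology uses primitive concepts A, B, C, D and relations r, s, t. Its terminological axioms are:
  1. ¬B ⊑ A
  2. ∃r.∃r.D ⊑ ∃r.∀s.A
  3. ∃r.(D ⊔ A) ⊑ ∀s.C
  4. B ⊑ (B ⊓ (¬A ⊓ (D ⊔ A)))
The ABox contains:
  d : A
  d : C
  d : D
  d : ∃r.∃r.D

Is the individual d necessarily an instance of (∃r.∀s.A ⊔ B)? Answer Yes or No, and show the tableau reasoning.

Yes

1. d : (∃r.∀s.A ⊔ B)?  L(d) = {A, C, D, ∃r.∃r.D} ∪ {(∀r.∃s.¬A ⊓ ¬B)}
   clash {A, ¬A} at an ∃-successor — d ∈ (∃r.∀s.A ⊔ B)
2. Hence d : (∃r.∀s.A ⊔ B): entailed.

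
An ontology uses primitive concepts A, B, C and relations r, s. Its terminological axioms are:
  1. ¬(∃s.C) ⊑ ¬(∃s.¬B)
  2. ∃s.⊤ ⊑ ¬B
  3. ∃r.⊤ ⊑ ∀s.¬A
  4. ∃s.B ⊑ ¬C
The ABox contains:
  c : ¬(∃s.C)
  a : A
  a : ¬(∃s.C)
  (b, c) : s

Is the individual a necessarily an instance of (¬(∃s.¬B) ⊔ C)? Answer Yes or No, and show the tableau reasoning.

1. a : (¬(∃s.¬B) ⊔ C)?  L(a) = {A, ¬(∃s.C)} ∪ {(∃s.¬B ⊓ ¬C)}
   clash {B, ¬B} at an ∃-successor — a ∈ (¬(∃s.¬B) ⊔ C)
2. Hence a : (¬(∃s.¬B) ⊔ C): entailed.

Yes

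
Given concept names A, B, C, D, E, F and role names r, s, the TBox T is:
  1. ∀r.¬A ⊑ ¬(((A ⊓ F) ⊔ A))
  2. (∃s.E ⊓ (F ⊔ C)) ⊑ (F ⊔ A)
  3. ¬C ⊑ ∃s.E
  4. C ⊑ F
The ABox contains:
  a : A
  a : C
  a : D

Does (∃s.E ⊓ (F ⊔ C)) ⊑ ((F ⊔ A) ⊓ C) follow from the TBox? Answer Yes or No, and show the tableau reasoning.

No

1. (∃s.E ⊓ (F ⊔ C)) ⊑ ((F ⊔ A) ⊓ C)  ⇔  ((∃s.E ⊓ (F ⊔ C)) ⊓ ((¬F ⊓ ¬A) ⊔ ¬C)) unsat w.r.t. T
   apply at x₀: (∃s.E ⊓ (F ⊔ C))⊑(F ⊔ A)
   open: L(x₀) ⊇ {F, ¬C, ∃r.A, ∃s.E} (+ ∃-successors)
2. Hence (∃s.E ⊓ (F ⊔ C)) ⊑ ((F ⊔ A) ⊓ C): not entailed.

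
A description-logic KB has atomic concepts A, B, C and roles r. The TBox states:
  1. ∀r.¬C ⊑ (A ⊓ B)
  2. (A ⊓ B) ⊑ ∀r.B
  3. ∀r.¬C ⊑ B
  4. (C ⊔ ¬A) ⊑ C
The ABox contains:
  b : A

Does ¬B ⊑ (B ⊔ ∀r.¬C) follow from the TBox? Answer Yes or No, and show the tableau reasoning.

1. ¬B ⊑ (B ⊔ ∀r.¬C)  ⇔  (¬B ⊓ (¬B ⊓ ∃r.C)) unsat w.r.t. T
   open: L(x₀) ⊇ {A, ¬B, ¬C, ∃r.C} (+ ∃-successors)
2. Hence ¬B ⊑ (B ⊔ ∀r.¬C): not entailed.

No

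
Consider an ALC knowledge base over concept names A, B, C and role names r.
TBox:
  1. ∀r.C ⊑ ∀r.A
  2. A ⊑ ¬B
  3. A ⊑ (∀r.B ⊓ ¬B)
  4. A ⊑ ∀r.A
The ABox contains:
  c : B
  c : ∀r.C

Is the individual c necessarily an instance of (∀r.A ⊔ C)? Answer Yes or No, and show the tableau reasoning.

1. c : (∀r.A ⊔ C)?  L(c) = {B, ∀r.C} ∪ {(∃r.¬A ⊓ ¬C)}
   clash {B, ¬B} at c — c ∈ (∀r.A ⊔ C)
2. Hence c : (∀r.A ⊔ C): entailed.

Yes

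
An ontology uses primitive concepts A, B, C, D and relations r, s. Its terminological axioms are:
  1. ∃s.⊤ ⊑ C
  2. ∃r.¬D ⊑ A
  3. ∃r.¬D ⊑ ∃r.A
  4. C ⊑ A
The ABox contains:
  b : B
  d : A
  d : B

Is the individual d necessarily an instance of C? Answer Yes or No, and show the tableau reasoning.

No

1. d : C?  L(d) = {A, B} ∪ {¬C}
   open: L(d) ⊇ {A, B, ¬C, ∀r.D, ∀s.⊥} — d ∉ C possible
2. Hence d : C: not entailed.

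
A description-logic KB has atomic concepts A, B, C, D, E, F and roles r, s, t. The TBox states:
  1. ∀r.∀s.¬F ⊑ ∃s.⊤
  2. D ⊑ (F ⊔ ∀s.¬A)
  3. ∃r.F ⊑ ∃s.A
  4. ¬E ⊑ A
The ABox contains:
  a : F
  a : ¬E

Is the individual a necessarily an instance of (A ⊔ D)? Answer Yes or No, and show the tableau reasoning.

1. a : (A ⊔ D)?  L(a) = {F, ¬E} ∪ {(¬A ⊓ ¬D)}
   clash {A, ¬A} at a — a ∈ (A ⊔ D)
2. Hence a : (A ⊔ D): entailed.

Yes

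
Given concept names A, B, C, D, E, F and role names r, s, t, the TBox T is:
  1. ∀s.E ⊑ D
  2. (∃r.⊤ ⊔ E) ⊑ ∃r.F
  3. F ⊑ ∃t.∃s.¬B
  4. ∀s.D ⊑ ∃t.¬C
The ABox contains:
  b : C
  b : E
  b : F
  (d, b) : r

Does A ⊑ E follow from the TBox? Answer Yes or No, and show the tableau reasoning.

No

1. A ⊑ E  ⇔  (A ⊓ ¬E) unsat w.r.t. T
   open: L(x₀) ⊇ {A, ¬E, ¬F, ∀r.⊥, ∃s.¬D, …} (+ ∃-successors)
2. Hence A ⊑ E: not entailed.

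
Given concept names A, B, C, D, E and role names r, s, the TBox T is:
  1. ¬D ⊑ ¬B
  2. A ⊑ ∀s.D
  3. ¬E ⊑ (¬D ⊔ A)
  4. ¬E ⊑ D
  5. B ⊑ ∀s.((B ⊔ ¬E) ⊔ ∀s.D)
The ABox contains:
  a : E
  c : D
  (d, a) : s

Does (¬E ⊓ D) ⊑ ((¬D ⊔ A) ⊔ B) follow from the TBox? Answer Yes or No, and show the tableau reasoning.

1. (¬E ⊓ D) ⊑ ((¬D ⊔ A) ⊔ B)  ⇔  ((¬E ⊓ D) ⊓ ((D ⊓ ¬A) ⊓ ¬B)) unsat w.r.t. T
   all branches close; clash {A, ¬A} at x₀
2. Hence (¬E ⊓ D) ⊑ ((¬D ⊔ A) ⊔ B): entailed.

Yes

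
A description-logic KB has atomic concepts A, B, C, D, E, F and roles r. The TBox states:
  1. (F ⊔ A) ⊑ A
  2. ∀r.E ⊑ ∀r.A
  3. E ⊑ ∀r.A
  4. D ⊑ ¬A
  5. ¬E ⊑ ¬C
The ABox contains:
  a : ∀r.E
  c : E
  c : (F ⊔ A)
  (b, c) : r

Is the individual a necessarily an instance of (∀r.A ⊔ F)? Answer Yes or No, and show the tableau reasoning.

1. a : (∀r.A ⊔ F)?  L(a) = {∀r.E} ∪ {(∃r.¬A ⊓ ¬F)}
   clash {A, ¬A} at a — a ∈ (∀r.A ⊔ F)
2. Hence a : (∀r.A ⊔ F): entailed.

Yes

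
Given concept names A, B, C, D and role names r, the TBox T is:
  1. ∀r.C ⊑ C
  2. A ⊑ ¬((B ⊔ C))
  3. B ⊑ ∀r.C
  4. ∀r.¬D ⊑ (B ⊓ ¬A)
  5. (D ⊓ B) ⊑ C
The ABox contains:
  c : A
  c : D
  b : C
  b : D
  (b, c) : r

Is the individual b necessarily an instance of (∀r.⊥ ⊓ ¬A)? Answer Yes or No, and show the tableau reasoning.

No

1. b : (∀r.⊥ ⊓ ¬A)?  L(b) = {C, D} ∪ {(∃r.⊤ ⊔ A)}
   open: L(b) ⊇ {C, D, ¬A, ¬B, ∃r.D, …} (+ ∃-successors) — b ∉ (∀r.⊥ ⊓ ¬A) possible
2. Hence b : (∀r.⊥ ⊓ ¬A): not entailed.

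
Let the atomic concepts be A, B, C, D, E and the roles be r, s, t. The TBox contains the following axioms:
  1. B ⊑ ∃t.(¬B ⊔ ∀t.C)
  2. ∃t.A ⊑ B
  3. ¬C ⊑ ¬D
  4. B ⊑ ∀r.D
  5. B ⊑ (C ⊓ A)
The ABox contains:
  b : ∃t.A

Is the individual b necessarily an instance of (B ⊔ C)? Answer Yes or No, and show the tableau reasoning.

1. b : (B ⊔ C)?  L(b) = {∃t.A} ∪ {(¬B ⊓ ¬C)}
   clash {B, ¬B} at b — b ∈ (B ⊔ C)
2. Hence b : (B ⊔ C): entailed.

Yes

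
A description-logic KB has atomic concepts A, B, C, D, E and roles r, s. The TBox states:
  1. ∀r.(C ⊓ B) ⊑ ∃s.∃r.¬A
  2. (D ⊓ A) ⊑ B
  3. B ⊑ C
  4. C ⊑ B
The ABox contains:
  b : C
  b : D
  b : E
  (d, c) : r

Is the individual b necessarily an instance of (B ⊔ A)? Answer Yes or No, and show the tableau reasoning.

1. b : (B ⊔ A)?  L(b) = {C, D, E} ∪ {(¬B ⊓ ¬A)}
   clash {B, ¬B} at b — b ∈ (B ⊔ A)
2. Hence b : (B ⊔ A): entailed.

Yes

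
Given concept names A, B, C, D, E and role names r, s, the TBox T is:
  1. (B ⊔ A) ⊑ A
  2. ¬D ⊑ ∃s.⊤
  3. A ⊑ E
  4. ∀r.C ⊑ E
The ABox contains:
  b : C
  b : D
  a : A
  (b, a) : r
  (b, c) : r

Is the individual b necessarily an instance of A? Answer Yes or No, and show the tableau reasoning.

No

1. b : A?  L(b) = {C, D} ∪ {¬A}
   open: L(b) ⊇ {C, D, ¬A, ¬B, ∃r.¬C} (+ ∃-successors) — b ∉ A possible
2. Hence b : A: not entailed.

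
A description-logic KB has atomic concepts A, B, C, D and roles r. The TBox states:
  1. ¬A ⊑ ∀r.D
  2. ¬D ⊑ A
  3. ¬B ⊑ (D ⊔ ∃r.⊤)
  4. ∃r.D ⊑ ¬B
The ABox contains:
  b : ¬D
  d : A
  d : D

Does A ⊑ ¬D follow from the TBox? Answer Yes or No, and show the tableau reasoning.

No

1. A ⊑ ¬D  ⇔  (A ⊓ D) unsat w.r.t. T
   open: L(x₀) ⊇ {A, B, D, ∀r.¬D}
2. Hence A ⊑ ¬D: not entailed.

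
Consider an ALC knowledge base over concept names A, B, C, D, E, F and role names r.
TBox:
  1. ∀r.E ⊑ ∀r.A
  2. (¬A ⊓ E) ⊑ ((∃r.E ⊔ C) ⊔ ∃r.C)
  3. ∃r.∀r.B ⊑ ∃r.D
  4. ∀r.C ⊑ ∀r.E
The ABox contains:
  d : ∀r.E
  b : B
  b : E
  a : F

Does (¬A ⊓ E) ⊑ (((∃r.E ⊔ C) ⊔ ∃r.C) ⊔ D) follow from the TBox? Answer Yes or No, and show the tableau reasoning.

1. (¬A ⊓ E) ⊑ (((∃r.E ⊔ C) ⊔ ∃r.C) ⊔ D)  ⇔  ((¬A ⊓ E) ⊓ (((∀r.¬E ⊓ ¬C) ⊓ ∀r.¬C) ⊓ ¬D)) unsat w.r.t. T
   all branches close; clash {E, ¬E} at an ∃-successor
2. Hence (¬A ⊓ E) ⊑ (((∃r.E ⊔ C) ⊔ ∃r.C) ⊔ D): entailed.

Yes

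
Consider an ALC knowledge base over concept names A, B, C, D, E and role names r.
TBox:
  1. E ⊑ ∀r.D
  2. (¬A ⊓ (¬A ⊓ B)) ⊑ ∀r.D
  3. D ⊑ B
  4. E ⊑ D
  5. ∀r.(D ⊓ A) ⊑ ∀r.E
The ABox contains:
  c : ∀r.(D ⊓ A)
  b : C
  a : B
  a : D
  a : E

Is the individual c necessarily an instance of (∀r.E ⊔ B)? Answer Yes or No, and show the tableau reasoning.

Yes

1. c : (∀r.E ⊔ B)?  L(c) = {∀r.(D ⊓ A)} ∪ {(∃r.¬E ⊓ ¬B)}
   clash {B, ¬B} at c — c ∈ (∀r.E ⊔ B)
2. Hence c : (∀r.E ⊔ B): entailed.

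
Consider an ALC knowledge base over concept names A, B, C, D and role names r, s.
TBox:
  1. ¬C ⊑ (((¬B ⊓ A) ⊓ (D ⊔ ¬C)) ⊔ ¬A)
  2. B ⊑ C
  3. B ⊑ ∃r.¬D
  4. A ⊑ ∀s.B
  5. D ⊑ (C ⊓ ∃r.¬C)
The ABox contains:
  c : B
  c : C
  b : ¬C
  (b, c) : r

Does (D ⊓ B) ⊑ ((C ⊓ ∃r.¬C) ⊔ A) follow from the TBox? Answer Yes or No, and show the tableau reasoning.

1. (D ⊓ B) ⊑ ((C ⊓ ∃r.¬C) ⊔ A)  ⇔  ((D ⊓ B) ⊓ ((¬C ⊔ ∀r.C) ⊓ ¬A)) unsat w.r.t. T
   all branches close; clash {C, ¬C} at an ∃-successor
2. Hence (D ⊓ B) ⊑ ((C ⊓ ∃r.¬C) ⊔ A): entailed.

Yes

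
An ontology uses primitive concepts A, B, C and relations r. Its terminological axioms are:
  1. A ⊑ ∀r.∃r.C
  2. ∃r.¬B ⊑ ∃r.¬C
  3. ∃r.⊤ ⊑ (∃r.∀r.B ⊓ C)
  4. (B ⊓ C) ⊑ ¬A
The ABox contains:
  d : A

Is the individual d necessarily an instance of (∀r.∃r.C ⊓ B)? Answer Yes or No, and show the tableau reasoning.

1. d : (∀r.∃r.C ⊓ B)?  L(d) = {A} ∪ {(∃r.∀r.¬C ⊔ ¬B)}
   apply at d: A⊑∀r.∃r.C
   open: L(d) ⊇ {A, ¬B, ∀r.B, ∀r.∃r.C, ∀r.⊥} — d ∉ (∀r.∃r.C ⊓ B) possible
2. Hence d : (∀r.∃r.C ⊓ B): not entailed.

No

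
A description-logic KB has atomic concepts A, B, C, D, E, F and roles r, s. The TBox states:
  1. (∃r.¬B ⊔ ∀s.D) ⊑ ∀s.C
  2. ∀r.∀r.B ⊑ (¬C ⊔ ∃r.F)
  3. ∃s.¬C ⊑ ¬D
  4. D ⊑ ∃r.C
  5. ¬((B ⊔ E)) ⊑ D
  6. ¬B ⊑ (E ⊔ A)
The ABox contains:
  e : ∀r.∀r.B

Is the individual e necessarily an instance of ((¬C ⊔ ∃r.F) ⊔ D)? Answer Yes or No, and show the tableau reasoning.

Yes

1. e : ((¬C ⊔ ∃r.F) ⊔ D)?  L(e) = {∀r.∀r.B} ∪ {((C ⊓ ∀r.¬F) ⊓ ¬D)}
   clash {D, ¬D} at e — e ∈ ((¬C ⊔ ∃r.F) ⊔ D)
2. Hence e : ((¬C ⊔ ∃r.F) ⊔ D): entailed.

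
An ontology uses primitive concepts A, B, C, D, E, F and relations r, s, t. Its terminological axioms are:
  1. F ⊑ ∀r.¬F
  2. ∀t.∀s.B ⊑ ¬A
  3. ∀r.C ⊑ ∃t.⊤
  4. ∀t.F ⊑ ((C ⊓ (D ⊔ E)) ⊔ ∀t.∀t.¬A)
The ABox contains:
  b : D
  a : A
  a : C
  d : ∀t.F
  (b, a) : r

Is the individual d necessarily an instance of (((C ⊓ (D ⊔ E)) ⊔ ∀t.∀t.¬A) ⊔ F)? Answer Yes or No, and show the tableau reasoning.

1. d : (((C ⊓ (D ⊔ E)) ⊔ ∀t.∀t.¬A) ⊔ F)?  L(d) = {∀t.F} ∪ {(((¬C ⊔ (¬D ⊓ ¬E)) ⊓ ∃t.∃t.A) ⊓ ¬F)}
   clash {A, ¬A} at an ∃-successor — d ∈ (((C ⊓ (D ⊔ E)) ⊔ ∀t.∀t.¬A) ⊔ F)
2. Hence d : (((C ⊓ (D ⊔ E)) ⊔ ∀t.∀t.¬A) ⊔ F): entailed.

Yes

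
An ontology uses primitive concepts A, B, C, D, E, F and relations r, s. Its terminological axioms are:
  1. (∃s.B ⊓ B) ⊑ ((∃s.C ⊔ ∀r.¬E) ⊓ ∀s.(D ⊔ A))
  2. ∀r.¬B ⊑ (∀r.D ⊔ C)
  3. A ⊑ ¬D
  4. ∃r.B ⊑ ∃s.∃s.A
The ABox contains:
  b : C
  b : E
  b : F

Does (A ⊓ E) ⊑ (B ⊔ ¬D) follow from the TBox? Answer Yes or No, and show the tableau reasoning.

Yes

1. (A ⊓ E) ⊑ (B ⊔ ¬D)  ⇔  ((A ⊓ E) ⊓ (¬B ⊓ D)) unsat w.r.t. T
   all branches close; clash {D, ¬D} at x₀
2. Hence (A ⊓ E) ⊑ (B ⊔ ¬D): entailed.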